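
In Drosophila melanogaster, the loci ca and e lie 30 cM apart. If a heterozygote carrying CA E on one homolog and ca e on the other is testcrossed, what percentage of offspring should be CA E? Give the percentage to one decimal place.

35.0%

A map distance of 30 cM corresponds to a recombination frequency of 0.300.
The F1 is CA E / ca e, so CA E is a parental gamete class with expected frequency (1 − r)/2 = 0.700/2 = 0.3500.
That is 0.3500 = 35.0% of the progeny.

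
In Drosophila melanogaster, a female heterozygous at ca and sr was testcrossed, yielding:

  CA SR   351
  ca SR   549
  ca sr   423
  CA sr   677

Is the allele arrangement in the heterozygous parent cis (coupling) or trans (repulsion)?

trans

The two most frequent classes are CA sr (677) and ca SR (549); these are the parental (non-recombinant) types.
So the F1 carried CA sr on one chromosome and ca SR on the other — the recessive alleles are on opposite chromosomes (trans / repulsion).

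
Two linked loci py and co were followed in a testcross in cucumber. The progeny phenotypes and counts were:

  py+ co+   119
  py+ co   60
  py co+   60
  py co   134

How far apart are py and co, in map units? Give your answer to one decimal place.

The two most frequent classes, py+ co+ (119) and py co (134), are the parental types, so the F1 was py+ co+ / py co.
The recombinant classes are py+ co and py co+: 60 + 60 = 120.
Recombination frequency = 120/373 = 0.3217 ≈ 32.2%, i.e. 32.2 map units.

32.2 map units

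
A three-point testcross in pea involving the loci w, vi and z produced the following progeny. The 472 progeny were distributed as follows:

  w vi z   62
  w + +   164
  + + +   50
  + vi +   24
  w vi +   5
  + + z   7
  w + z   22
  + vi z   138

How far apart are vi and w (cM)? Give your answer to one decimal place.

26.3 cM

The two most frequent reciprocal classes, + vi z and w + +, are the parental types, so the F1 was + vi z / w + +.
The two rarest classes, + + z and w vi +, are the double crossovers. Comparing them with the parentals, only the vi allele has switched, so vi is the middle locus and the order is z – vi – w.
Crossovers in the vi–w interval produce the single-crossover classes w vi z and + + + (62 + 50 = 112) plus the double crossovers (12).
RF(vi–w) = (112 + 12) / 472 = 124/472 = 0.2627 → 26.3 cM.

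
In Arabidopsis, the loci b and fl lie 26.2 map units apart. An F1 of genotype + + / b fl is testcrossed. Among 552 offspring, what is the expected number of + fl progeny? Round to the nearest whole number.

72

A map distance of 26.2 map units corresponds to a recombination frequency of 0.262.
The F1 is + + / b fl, so + fl is a recombinant gamete class with expected frequency r/2 = 0.262/2 = 0.1310.
Expected number = 0.1310 × 552 = 72.31 ≈ 72.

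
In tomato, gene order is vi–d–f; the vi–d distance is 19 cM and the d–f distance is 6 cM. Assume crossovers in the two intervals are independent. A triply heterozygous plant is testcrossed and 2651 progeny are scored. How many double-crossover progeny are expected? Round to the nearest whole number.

Map distances give recombination frequencies of 0.190 and 0.060 for the two intervals.
With no interference, expected double-crossover frequency = 0.190 × 0.060 = 0.01140.
Expected number = 0.01140 × 2651 = 30.22 ≈ 30.

30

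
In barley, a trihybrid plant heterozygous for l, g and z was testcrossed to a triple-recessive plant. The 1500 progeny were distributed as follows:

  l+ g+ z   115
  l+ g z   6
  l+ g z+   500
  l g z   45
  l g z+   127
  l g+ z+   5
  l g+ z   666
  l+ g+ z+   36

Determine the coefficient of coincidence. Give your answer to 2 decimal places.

The two most frequent reciprocal classes, l+ g z+ and l g+ z, are the parental types, so the F1 was l+ g z+ / l g+ z.
The two rarest classes, l+ g z and l g+ z+, are the double crossovers. Comparing them with the parentals, only the z allele has switched, so z is the middle locus and the order is g – z – l.
g–z: (81 + 11)/1500 = 0.0613; z–l: (242 + 11)/1500 = 0.1687.
Expected DCO frequency = 0.0613 × 0.1687 ≈ 0.01034; observed = 11/1500 ≈ 0.00733.
Coefficient of coincidence = 0.00733/0.01034 ≈ 0.71.

0.71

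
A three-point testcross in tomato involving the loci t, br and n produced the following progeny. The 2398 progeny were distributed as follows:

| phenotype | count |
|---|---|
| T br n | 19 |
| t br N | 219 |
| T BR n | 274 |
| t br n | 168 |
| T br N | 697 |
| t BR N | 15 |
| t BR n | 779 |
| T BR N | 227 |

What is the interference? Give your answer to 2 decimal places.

0.64

The two most frequent reciprocal classes, t BR n and T br N, are the parental types, so the F1 was t BR n / T br N.
The two rarest classes, t BR N and T br n, are the double crossovers. Comparing them with the parentals, only the n allele has switched, so n is the middle locus and the order is t – n – br.
t–n: (493 + 34)/2398 = 0.2198; n–br: (395 + 34)/2398 = 0.1789.
Expected DCO frequency = 0.2198 × 0.1789 ≈ 0.03932; observed = 34/2398 ≈ 0.01418.
Coefficient of coincidence = 0.01418/0.03932 ≈ 0.36; interference = 1 − 0.36 = 0.64.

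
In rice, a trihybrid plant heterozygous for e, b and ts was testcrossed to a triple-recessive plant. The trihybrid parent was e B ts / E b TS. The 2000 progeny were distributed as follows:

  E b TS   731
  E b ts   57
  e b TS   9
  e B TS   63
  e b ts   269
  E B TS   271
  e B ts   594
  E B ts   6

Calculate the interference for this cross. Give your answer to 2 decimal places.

The two rarest classes, E B ts and e b TS, are the double crossovers. Comparing them with the parentals, only the e allele has switched, so e is the middle locus and the order is ts – e – b.
ts–e: (120 + 15)/2000 = 0.0675; e–b: (540 + 15)/2000 = 0.2775.
Expected DCO frequency = 0.0675 × 0.2775 ≈ 0.01873; observed = 15/2000 ≈ 0.00750.
Coefficient of coincidence = 0.00750/0.01873 ≈ 0.40; interference = 1 − 0.40 = 0.60.

0.60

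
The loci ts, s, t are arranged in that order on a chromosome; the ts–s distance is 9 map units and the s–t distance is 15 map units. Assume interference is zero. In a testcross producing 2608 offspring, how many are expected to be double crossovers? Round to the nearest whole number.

Map distances give recombination frequencies of 0.090 and 0.150 for the two intervals.
With no interference, expected double-crossover frequency = 0.090 × 0.150 = 0.01350.
Expected number = 0.01350 × 2608 = 35.21 ≈ 35.

35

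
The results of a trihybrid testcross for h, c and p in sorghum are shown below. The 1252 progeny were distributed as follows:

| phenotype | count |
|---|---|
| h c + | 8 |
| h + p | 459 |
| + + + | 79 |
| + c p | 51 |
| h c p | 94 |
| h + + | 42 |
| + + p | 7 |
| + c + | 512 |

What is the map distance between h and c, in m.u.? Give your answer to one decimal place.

15.0 m.u.

The two most frequent reciprocal classes, + c + and h + p, are the parental types, so the F1 was + c + / h + p.
The two rarest classes, h c + and + + p, are the double crossovers. Comparing them with the parentals, only the h allele has switched, so h is the middle locus and the order is p – h – c.
Crossovers in the h–c interval produce the single-crossover classes + + + and h c p (79 + 94 = 173) plus the double crossovers (15).
RF(h–c) = (173 + 15) / 1252 = 188/1252 = 0.1502 → 15.0 m.u.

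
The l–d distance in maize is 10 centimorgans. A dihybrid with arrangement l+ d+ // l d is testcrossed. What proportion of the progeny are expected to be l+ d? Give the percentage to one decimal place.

5.0%

A map distance of 10 centimorgans corresponds to a recombination frequency of 0.100.
The F1 is l+ d+ / l d, so l+ d is a recombinant gamete class with expected frequency r/2 = 0.100/2 = 0.0500.
That is 0.0500 = 5.0% of the progeny.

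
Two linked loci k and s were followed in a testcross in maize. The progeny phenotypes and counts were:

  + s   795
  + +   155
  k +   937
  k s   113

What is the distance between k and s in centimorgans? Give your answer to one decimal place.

13.4 centimorgans

The two most frequent classes, + s (795) and k + (937), are the parental types, so the F1 was + s / k +.
The recombinant classes are + + and k s: 155 + 113 = 268.
Recombination frequency = 268/2000 = 0.1340 ≈ 13.4%, i.e. 13.4 centimorgans.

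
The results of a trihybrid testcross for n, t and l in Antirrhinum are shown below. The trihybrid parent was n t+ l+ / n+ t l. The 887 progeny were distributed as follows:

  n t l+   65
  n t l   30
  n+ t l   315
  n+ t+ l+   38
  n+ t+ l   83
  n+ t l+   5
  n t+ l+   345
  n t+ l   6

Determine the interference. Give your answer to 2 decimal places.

0.22

The two rarest classes, n t+ l and n+ t l+, are the double crossovers. Comparing them with the parentals, only the l allele has switched, so l is the middle locus and the order is t – l – n.
t–l: (148 + 11)/887 = 0.1793; l–n: (68 + 11)/887 = 0.0891.
Expected DCO frequency = 0.1793 × 0.0891 ≈ 0.01598; observed = 11/887 ≈ 0.01240.
Coefficient of coincidence = 0.01240/0.01598 ≈ 0.78; interference = 1 − 0.78 = 0.22.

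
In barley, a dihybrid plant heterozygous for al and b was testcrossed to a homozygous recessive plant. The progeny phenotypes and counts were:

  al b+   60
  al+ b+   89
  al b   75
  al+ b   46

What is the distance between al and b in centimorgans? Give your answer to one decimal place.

39.3 centimorgans

The two most frequent classes, al+ b+ (89) and al b (75), are the parental types, so the F1 was al+ b+ / al b.
The recombinant classes are al+ b and al b+: 46 + 60 = 106.
Recombination frequency = 106/270 = 0.3926 ≈ 39.3%, i.e. 39.3 centimorgans.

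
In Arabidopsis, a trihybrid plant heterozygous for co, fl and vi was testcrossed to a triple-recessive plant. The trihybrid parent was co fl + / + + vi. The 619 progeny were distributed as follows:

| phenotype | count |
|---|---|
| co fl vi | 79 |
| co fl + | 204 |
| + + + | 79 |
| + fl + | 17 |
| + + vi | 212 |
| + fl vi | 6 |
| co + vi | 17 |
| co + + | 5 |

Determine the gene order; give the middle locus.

The two rarest classes, co + + and + fl vi, are the double crossovers. Comparing them with the parentals, only the fl allele has switched, so fl is the middle locus and the order is vi – fl – co.

fl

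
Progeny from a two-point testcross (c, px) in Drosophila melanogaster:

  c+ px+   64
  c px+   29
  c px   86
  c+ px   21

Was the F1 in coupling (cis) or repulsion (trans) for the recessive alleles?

cis

The two most frequent classes are c+ px+ (64) and c px (86); these are the parental (non-recombinant) types.
So the F1 carried c+ px+ on one chromosome and c px on the other — the recessive alleles are on the same chromosome (cis / coupling).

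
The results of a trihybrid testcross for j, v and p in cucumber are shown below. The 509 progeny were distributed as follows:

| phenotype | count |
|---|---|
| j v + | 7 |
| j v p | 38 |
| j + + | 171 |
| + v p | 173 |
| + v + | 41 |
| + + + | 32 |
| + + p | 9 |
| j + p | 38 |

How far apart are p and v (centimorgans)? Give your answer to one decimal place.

The two most frequent reciprocal classes, j + + and + v p, are the parental types, so the F1 was j + + / + v p.
The two rarest classes, j v + and + + p, are the double crossovers. Comparing them with the parentals, only the v allele has switched, so v is the middle locus and the order is p – v – j.
Crossovers in the p–v interval produce the single-crossover classes j + p and + v + (38 + 41 = 79) plus the double crossovers (16).
RF(p–v) = (79 + 16) / 509 = 95/509 = 0.1866 → 18.7 centimorgans.

18.7 centimorgans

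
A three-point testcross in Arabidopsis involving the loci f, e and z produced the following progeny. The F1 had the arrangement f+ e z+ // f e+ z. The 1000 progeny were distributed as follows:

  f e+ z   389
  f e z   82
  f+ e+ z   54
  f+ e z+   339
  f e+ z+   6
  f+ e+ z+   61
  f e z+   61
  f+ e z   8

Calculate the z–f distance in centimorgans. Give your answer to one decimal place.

12.9 centimorgans

The two rarest classes, f+ e z and f e+ z+, are the double crossovers. Comparing them with the parentals, only the z allele has switched, so z is the middle locus and the order is e – z – f.
Crossovers in the z–f interval produce the single-crossover classes f e z+ and f+ e+ z (61 + 54 = 115) plus the double crossovers (14).
RF(z–f) = (115 + 14) / 1000 = 129/1000 = 0.1290 → 12.9 centimorgans.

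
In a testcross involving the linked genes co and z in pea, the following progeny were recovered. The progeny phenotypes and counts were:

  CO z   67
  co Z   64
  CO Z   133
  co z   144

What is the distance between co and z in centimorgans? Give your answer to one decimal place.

The two most frequent classes, CO Z (133) and co z (144), are the parental types, so the F1 was CO Z / co z.
The recombinant classes are CO z and co Z: 67 + 64 = 131.
Recombination frequency = 131/408 = 0.3211 ≈ 32.1%, i.e. 32.1 centimorgans.

32.1 centimorgans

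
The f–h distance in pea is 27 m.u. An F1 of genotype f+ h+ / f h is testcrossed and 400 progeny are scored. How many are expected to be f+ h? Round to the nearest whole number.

A map distance of 27 m.u. corresponds to a recombination frequency of 0.270.
The F1 is f+ h+ / f h, so f+ h is a recombinant gamete class with expected frequency r/2 = 0.270/2 = 0.1350.
Expected number = 0.1350 × 400 = 54.00 ≈ 54.

54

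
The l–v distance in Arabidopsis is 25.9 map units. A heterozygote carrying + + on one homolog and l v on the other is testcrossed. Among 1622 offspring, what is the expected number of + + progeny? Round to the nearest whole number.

601

A map distance of 25.9 map units corresponds to a recombination frequency of 0.259.
The F1 is + + / l v, so + + is a parental gamete class with expected frequency (1 − r)/2 = 0.741/2 = 0.3705.
Expected number = 0.3705 × 1622 = 600.95 ≈ 601.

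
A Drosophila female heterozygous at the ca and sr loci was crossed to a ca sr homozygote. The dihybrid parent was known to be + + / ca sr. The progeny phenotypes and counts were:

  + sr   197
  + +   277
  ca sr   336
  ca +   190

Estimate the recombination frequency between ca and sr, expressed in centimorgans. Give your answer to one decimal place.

38.7 centimorgans

The recombinant classes are + sr and ca +: 197 + 190 = 387.
Recombination frequency = 387/1000 = 0.3870 ≈ 38.7%, i.e. 38.7 centimorgans.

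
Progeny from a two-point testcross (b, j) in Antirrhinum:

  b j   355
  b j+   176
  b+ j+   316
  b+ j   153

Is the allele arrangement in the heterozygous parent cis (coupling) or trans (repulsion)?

cis

The two most frequent classes are b+ j+ (316) and b j (355); these are the parental (non-recombinant) types.
So the F1 carried b+ j+ on one chromosome and b j on the other — the recessive alleles are on the same chromosome (cis / coupling).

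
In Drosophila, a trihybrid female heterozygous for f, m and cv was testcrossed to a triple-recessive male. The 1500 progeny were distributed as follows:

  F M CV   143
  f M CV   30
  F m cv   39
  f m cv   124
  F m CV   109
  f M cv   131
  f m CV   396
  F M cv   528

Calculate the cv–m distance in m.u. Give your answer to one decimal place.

The two most frequent reciprocal classes, F M cv and f m CV, are the parental types, so the F1 was F M cv / f m CV.
The two rarest classes, F m cv and f M CV, are the double crossovers. Comparing them with the parentals, only the m allele has switched, so m is the middle locus and the order is cv – m – f.
Crossovers in the cv–m interval produce the single-crossover classes F M CV and f m cv (143 + 124 = 267) plus the double crossovers (69).
RF(cv–m) = (267 + 69) / 1500 = 336/1500 = 0.2240 → 22.4 m.u.

22.4 m.u.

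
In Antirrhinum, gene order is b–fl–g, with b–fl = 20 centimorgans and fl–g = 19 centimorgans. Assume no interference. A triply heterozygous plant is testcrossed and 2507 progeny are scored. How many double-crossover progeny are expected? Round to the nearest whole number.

Map distances give recombination frequencies of 0.200 and 0.190 for the two intervals.
With no interference, expected double-crossover frequency = 0.200 × 0.190 = 0.03800.
Expected number = 0.03800 × 2507 = 95.27 ≈ 95.

95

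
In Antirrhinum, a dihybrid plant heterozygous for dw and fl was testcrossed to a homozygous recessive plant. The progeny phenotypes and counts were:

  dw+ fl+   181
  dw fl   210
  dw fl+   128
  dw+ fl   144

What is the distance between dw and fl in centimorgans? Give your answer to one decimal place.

41.0 centimorgans

The two most frequent classes, dw+ fl+ (181) and dw fl (210), are the parental types, so the F1 was dw+ fl+ / dw fl.
The recombinant classes are dw+ fl and dw fl+: 144 + 128 = 272.
Recombination frequency = 272/663 = 0.4103 ≈ 41.0%, i.e. 41.0 centimorgans.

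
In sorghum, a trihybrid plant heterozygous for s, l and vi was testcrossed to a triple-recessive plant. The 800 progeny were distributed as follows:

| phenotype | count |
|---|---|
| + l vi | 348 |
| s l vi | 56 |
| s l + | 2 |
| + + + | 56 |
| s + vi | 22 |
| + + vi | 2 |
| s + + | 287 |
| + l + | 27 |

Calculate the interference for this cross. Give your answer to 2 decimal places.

The two most frequent reciprocal classes, s + + and + l vi, are the parental types, so the F1 was s + + / + l vi.
The two rarest classes, s l + and + + vi, are the double crossovers. Comparing them with the parentals, only the l allele has switched, so l is the middle locus and the order is s – l – vi.
s–l: (112 + 4)/800 = 0.1450; l–vi: (49 + 4)/800 = 0.0663.
Expected DCO frequency = 0.1450 × 0.0663 ≈ 0.00961; observed = 4/800 ≈ 0.00500.
Coefficient of coincidence = 0.00500/0.00961 ≈ 0.52; interference = 1 − 0.52 = 0.48.

0.48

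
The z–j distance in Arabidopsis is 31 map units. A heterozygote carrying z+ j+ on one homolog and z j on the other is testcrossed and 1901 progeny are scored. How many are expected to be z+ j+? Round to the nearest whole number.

A map distance of 31 map units corresponds to a recombination frequency of 0.310.
The F1 is z+ j+ / z j, so z+ j+ is a parental gamete class with expected frequency (1 − r)/2 = 0.690/2 = 0.3450.
Expected number = 0.3450 × 1901 = 655.84 ≈ 656.

656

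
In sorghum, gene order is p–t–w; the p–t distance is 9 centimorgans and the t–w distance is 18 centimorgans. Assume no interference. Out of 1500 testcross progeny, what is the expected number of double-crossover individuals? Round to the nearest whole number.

24

Map distances give recombination frequencies of 0.090 and 0.180 for the two intervals.
With no interference, expected double-crossover frequency = 0.090 × 0.180 = 0.01620.
Expected number = 0.01620 × 1500 = 24.30 ≈ 24.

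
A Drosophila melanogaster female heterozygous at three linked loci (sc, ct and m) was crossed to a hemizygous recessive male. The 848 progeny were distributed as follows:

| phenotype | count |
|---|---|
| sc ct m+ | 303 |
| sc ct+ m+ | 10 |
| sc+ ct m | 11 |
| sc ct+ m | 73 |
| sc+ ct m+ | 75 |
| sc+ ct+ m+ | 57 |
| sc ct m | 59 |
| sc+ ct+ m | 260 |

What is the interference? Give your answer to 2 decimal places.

The two most frequent reciprocal classes, sc ct m+ and sc+ ct+ m, are the parental types, so the F1 was sc ct m+ / sc+ ct+ m.
The two rarest classes, sc ct+ m+ and sc+ ct m, are the double crossovers. Comparing them with the parentals, only the ct allele has switched, so ct is the middle locus and the order is m – ct – sc.
m–ct: (116 + 21)/848 = 0.1616; ct–sc: (148 + 21)/848 = 0.1993.
Expected DCO frequency = 0.1616 × 0.1993 ≈ 0.03221; observed = 21/848 ≈ 0.02476.
Coefficient of coincidence = 0.02476/0.03221 ≈ 0.77; interference = 1 − 0.77 = 0.23.

0.23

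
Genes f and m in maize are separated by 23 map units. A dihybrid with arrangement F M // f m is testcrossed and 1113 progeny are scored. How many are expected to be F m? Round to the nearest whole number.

A map distance of 23 map units corresponds to a recombination frequency of 0.230.
The F1 is F M / f m, so F m is a recombinant gamete class with expected frequency r/2 = 0.230/2 = 0.1150.
Expected number = 0.1150 × 1113 = 128.00 ≈ 128.

128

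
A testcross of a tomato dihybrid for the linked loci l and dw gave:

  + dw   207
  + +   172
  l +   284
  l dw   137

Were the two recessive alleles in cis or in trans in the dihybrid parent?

The two most frequent classes are + dw (207) and l + (284); these are the parental (non-recombinant) types.
So the F1 carried + dw on one chromosome and l + on the other — the recessive alleles are on opposite chromosomes (trans / repulsion).

trans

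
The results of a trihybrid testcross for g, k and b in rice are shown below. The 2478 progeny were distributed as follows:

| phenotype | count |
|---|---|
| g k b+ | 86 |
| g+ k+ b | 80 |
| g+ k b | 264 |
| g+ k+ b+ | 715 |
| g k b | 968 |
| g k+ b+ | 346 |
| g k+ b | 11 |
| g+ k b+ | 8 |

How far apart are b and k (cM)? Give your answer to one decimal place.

7.5 cM

The two most frequent reciprocal classes, g k b and g+ k+ b+, are the parental types, so the F1 was g k b / g+ k+ b+.
The two rarest classes, g k+ b and g+ k b+, are the double crossovers. Comparing them with the parentals, only the k allele has switched, so k is the middle locus and the order is g – k – b.
Crossovers in the k–b interval produce the single-crossover classes g k b+ and g+ k+ b (86 + 80 = 166) plus the double crossovers (19).
RF(k–b) = (166 + 19) / 2478 = 185/2478 = 0.0747 → 7.5 cM.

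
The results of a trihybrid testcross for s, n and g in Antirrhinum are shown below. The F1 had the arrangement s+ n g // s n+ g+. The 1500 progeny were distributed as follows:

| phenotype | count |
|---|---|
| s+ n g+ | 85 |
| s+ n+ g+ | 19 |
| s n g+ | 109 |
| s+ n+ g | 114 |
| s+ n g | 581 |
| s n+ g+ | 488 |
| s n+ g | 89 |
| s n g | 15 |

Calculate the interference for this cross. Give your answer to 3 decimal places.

0.046

The two rarest classes, s n g and s+ n+ g+, are the double crossovers. Comparing them with the parentals, only the s allele has switched, so s is the middle locus and the order is n – s – g.
n–s: (223 + 34)/1500 = 0.1713; s–g: (174 + 34)/1500 = 0.1387.
Expected DCO frequency = 0.1713 × 0.1387 ≈ 0.02376; observed = 34/1500 ≈ 0.02267.
Coefficient of coincidence = 0.02267/0.02376 ≈ 0.954; interference = 1 − 0.954 = 0.046.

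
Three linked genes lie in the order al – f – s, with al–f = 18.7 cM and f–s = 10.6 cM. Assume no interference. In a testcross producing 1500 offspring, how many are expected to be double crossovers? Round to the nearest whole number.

Map distances give recombination frequencies of 0.187 and 0.106 for the two intervals.
With no interference, expected double-crossover frequency = 0.187 × 0.106 = 0.01982.
Expected number = 0.01982 × 1500 = 29.73 ≈ 30.

30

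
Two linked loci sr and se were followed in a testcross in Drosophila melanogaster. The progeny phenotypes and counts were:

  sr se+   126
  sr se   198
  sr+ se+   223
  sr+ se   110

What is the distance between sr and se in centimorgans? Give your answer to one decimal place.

35.9 centimorgans

The two most frequent classes, sr+ se+ (223) and sr se (198), are the parental types, so the F1 was sr+ se+ / sr se.
The recombinant classes are sr+ se and sr se+: 110 + 126 = 236.
Recombination frequency = 236/657 = 0.3592 ≈ 35.9%, i.e. 35.9 centimorgans.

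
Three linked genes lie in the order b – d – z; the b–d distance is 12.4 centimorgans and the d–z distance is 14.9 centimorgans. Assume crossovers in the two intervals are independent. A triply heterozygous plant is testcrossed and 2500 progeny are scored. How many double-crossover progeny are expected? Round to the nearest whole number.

46

Map distances give recombination frequencies of 0.124 and 0.149 for the two intervals.
With no interference, expected double-crossover frequency = 0.124 × 0.149 = 0.01848.
Expected number = 0.01848 × 2500 = 46.19 ≈ 46.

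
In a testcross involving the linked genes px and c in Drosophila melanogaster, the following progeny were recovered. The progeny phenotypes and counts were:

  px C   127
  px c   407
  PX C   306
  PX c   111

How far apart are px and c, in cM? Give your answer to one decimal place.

25.0 cM

The two most frequent classes, PX C (306) and px c (407), are the parental types, so the F1 was PX C / px c.
The recombinant classes are PX c and px C: 111 + 127 = 238.
Recombination frequency = 238/951 = 0.2503 ≈ 25.0%, i.e. 25.0 cM.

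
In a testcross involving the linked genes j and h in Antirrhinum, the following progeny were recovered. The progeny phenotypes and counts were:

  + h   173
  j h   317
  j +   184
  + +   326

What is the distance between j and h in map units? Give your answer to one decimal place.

The two most frequent classes, + + (326) and j h (317), are the parental types, so the F1 was + + / j h.
The recombinant classes are + h and j +: 173 + 184 = 357.
Recombination frequency = 357/1000 = 0.3570 ≈ 35.7%, i.e. 35.7 map units.

35.7 map units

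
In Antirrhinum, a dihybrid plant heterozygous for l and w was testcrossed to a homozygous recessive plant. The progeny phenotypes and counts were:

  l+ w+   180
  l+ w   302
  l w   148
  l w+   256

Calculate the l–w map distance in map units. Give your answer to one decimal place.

37.0 map units

The two most frequent classes, l+ w (302) and l w+ (256), are the parental types, so the F1 was l+ w / l w+.
The recombinant classes are l+ w+ and l w: 180 + 148 = 328.
Recombination frequency = 328/886 = 0.3702 ≈ 37.0%, i.e. 37.0 map units.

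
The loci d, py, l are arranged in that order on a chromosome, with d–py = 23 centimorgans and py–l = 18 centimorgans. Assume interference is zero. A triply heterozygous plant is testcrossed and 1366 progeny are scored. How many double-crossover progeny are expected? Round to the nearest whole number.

Map distances give recombination frequencies of 0.230 and 0.180 for the two intervals.
With no interference, expected double-crossover frequency = 0.230 × 0.180 = 0.04140.
Expected number = 0.04140 × 1366 = 56.55 ≈ 57.

57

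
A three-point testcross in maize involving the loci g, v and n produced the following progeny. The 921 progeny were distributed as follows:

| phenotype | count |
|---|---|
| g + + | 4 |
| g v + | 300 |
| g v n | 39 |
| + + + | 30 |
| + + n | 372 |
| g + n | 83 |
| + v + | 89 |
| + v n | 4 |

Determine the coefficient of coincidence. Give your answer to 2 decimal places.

0.53

The two most frequent reciprocal classes, g v + and + + n, are the parental types, so the F1 was g v + / + + n.
The two rarest classes, g + + and + v n, are the double crossovers. Comparing them with the parentals, only the v allele has switched, so v is the middle locus and the order is g – v – n.
g–v: (172 + 8)/921 = 0.1954; v–n: (69 + 8)/921 = 0.0836.
Expected DCO frequency = 0.1954 × 0.0836 ≈ 0.01634; observed = 8/921 ≈ 0.00869.
Coefficient of coincidence = 0.00869/0.01634 ≈ 0.53.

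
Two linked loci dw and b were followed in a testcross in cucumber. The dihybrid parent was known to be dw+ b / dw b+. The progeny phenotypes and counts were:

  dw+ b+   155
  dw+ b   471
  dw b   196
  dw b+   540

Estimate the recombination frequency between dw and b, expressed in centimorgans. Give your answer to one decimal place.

25.8 centimorgans

The recombinant classes are dw+ b+ and dw b: 155 + 196 = 351.
Recombination frequency = 351/1362 = 0.2577 ≈ 25.8%, i.e. 25.8 centimorgans.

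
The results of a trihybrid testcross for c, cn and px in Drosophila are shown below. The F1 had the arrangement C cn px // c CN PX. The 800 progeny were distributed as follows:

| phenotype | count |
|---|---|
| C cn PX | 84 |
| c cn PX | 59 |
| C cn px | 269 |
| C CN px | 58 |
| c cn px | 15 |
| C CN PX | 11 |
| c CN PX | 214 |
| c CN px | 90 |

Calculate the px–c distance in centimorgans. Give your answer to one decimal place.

The two rarest classes, c cn px and C CN PX, are the double crossovers. Comparing them with the parentals, only the c allele has switched, so c is the middle locus and the order is cn – c – px.
Crossovers in the c–px interval produce the single-crossover classes C cn PX and c CN px (84 + 90 = 174) plus the double crossovers (26).
RF(c–px) = (174 + 26) / 800 = 200/800 = 0.2500 → 25.0 centimorgans.

25.0 centimorgans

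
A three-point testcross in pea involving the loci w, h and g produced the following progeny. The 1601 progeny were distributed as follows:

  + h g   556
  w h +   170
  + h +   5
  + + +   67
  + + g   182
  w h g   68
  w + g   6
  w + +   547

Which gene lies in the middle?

g

The two most frequent reciprocal classes, + h g and w + +, are the parental types, so the F1 was + h g / w + +.
The two rarest classes, + h + and w + g, are the double crossovers. Comparing them with the parentals, only the g allele has switched, so g is the middle locus and the order is w – g – h.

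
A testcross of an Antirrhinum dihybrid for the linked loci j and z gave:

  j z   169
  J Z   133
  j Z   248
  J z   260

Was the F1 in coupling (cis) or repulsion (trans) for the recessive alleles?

trans

The two most frequent classes are J z (260) and j Z (248); these are the parental (non-recombinant) types.
So the F1 carried J z on one chromosome and j Z on the other — the recessive alleles are on opposite chromosomes (trans / repulsion).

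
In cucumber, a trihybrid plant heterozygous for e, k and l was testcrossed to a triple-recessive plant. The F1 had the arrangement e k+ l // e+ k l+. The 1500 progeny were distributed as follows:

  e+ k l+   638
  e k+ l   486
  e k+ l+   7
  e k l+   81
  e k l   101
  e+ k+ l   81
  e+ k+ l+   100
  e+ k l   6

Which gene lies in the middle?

l

The two rarest classes, e k+ l+ and e+ k l, are the double crossovers. Comparing them with the parentals, only the l allele has switched, so l is the middle locus and the order is e – l – k.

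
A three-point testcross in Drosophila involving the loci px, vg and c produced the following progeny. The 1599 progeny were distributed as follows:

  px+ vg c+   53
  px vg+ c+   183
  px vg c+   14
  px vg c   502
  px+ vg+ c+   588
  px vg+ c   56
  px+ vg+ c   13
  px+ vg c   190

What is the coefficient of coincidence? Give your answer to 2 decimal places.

The two most frequent reciprocal classes, px+ vg+ c+ and px vg c, are the parental types, so the F1 was px+ vg+ c+ / px vg c.
The two rarest classes, px+ vg+ c and px vg c+, are the double crossovers. Comparing them with the parentals, only the c allele has switched, so c is the middle locus and the order is vg – c – px.
vg–c: (109 + 27)/1599 = 0.0851; c–px: (373 + 27)/1599 = 0.2502.
Expected DCO frequency = 0.0851 × 0.2502 ≈ 0.02129; observed = 27/1599 ≈ 0.01689.
Coefficient of coincidence = 0.01689/0.02129 ≈ 0.79.

0.79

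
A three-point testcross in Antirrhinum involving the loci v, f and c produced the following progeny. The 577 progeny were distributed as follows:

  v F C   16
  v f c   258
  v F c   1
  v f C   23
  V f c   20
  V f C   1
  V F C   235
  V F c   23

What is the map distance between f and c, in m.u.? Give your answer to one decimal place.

The two most frequent reciprocal classes, V F C and v f c, are the parental types, so the F1 was V F C / v f c.
The two rarest classes, V f C and v F c, are the double crossovers. Comparing them with the parentals, only the f allele has switched, so f is the middle locus and the order is v – f – c.
Crossovers in the f–c interval produce the single-crossover classes V F c and v f C (23 + 23 = 46) plus the double crossovers (2).
RF(f–c) = (46 + 2) / 577 = 48/577 = 0.0832 → 8.3 m.u.

8.3 m.u.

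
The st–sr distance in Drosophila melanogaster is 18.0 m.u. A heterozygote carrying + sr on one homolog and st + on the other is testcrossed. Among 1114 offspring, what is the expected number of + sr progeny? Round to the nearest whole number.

A map distance of 18.0 m.u. corresponds to a recombination frequency of 0.180.
The F1 is + sr / st +, so + sr is a parental gamete class with expected frequency (1 − r)/2 = 0.820/2 = 0.4100.
Expected number = 0.4100 × 1114 = 456.74 ≈ 457.

457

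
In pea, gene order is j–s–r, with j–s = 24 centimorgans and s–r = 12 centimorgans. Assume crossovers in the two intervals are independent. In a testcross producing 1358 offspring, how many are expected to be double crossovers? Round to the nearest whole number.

39

Map distances give recombination frequencies of 0.240 and 0.120 for the two intervals.
With no interference, expected double-crossover frequency = 0.240 × 0.120 = 0.02880.
Expected number = 0.02880 × 1358 = 39.11 ≈ 39.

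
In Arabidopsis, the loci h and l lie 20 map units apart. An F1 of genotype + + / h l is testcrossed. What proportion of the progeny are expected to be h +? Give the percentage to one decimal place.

10.0%

A map distance of 20 map units corresponds to a recombination frequency of 0.200.
The F1 is + + / h l, so h + is a recombinant gamete class with expected frequency r/2 = 0.200/2 = 0.1000.
That is 0.1000 = 10.0% of the progeny.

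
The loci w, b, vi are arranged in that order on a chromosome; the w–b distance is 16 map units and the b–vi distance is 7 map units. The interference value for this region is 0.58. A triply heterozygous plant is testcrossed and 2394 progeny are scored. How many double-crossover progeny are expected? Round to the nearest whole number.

11

Map distances give recombination frequencies of 0.160 and 0.070 for the two intervals.
With interference 0.58 (so coincidence = 0.42), expected double-crossover frequency = 0.160 × 0.070 × 0.42 = 0.00470.
Expected number = 0.00470 × 2394 = 11.26 ≈ 11.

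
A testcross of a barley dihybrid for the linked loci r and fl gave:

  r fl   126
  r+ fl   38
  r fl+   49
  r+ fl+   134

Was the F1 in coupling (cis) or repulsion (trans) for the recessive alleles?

cis

The two most frequent classes are r+ fl+ (134) and r fl (126); these are the parental (non-recombinant) types.
So the F1 carried r+ fl+ on one chromosome and r fl on the other — the recessive alleles are on the same chromosome (cis / coupling).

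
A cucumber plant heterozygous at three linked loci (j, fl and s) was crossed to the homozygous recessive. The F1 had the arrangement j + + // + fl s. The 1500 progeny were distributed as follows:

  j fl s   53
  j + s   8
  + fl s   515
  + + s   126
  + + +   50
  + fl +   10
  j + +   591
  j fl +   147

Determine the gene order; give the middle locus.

s

The two rarest classes, j + s and + fl +, are the double crossovers. Comparing them with the parentals, only the s allele has switched, so s is the middle locus and the order is fl – s – j.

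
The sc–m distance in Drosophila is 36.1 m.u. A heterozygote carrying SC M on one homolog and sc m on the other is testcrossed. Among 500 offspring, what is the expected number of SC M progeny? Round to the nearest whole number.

A map distance of 36.1 m.u. corresponds to a recombination frequency of 0.361.
The F1 is SC M / sc m, so SC M is a parental gamete class with expected frequency (1 − r)/2 = 0.639/2 = 0.3195.
Expected number = 0.3195 × 500 = 159.75 ≈ 160.

160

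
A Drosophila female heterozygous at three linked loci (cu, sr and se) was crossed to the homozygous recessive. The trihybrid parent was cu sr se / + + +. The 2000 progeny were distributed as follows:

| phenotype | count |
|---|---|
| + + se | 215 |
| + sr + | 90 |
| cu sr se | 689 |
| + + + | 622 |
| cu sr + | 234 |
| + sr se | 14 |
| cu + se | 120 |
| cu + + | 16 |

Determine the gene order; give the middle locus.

The two rarest classes, + sr se and cu + +, are the double crossovers. Comparing them with the parentals, only the cu allele has switched, so cu is the middle locus and the order is se – cu – sr.

cu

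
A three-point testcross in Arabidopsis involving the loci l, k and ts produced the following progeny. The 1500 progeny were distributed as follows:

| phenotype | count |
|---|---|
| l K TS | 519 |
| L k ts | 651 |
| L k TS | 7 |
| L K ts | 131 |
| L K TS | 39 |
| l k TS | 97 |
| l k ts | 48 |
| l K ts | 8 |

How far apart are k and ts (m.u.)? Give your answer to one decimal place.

The two most frequent reciprocal classes, l K TS and L k ts, are the parental types, so the F1 was l K TS / L k ts.
The two rarest classes, l K ts and L k TS, are the double crossovers. Comparing them with the parentals, only the ts allele has switched, so ts is the middle locus and the order is l – ts – k.
Crossovers in the ts–k interval produce the single-crossover classes l k TS and L K ts (97 + 131 = 228) plus the double crossovers (15).
RF(ts–k) = (228 + 15) / 1500 = 243/1500 = 0.1620 → 16.2 m.u.

16.2 m.u.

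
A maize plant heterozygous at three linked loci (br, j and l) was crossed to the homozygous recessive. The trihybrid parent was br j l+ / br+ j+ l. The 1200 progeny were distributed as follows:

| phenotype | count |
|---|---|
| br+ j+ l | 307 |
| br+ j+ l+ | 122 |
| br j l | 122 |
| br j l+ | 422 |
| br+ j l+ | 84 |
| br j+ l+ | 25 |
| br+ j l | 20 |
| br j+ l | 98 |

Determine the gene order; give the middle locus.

j

The two rarest classes, br j+ l+ and br+ j l, are the double crossovers. Comparing them with the parentals, only the j allele has switched, so j is the middle locus and the order is br – j – l.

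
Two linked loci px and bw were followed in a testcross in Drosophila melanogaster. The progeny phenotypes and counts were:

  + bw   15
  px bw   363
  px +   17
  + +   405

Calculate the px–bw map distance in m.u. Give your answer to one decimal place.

The two most frequent classes, + + (405) and px bw (363), are the parental types, so the F1 was + + / px bw.
The recombinant classes are + bw and px +: 15 + 17 = 32.
Recombination frequency = 32/800 = 0.0400 ≈ 4.0%, i.e. 4.0 m.u.

4.0 m.u.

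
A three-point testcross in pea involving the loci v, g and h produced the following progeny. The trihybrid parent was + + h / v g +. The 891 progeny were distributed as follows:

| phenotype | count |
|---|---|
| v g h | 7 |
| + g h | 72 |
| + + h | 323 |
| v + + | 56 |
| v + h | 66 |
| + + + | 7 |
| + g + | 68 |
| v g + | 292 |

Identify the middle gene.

The two rarest classes, + + + and v g h, are the double crossovers. Comparing them with the parentals, only the h allele has switched, so h is the middle locus and the order is v – h – g.

h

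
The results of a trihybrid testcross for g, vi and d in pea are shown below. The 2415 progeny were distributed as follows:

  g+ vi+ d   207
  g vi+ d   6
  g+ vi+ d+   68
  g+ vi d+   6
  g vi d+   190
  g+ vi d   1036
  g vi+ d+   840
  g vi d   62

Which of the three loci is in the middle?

The two most frequent reciprocal classes, g vi+ d+ and g+ vi d, are the parental types, so the F1 was g vi+ d+ / g+ vi d.
The two rarest classes, g vi+ d and g+ vi d+, are the double crossovers. Comparing them with the parentals, only the d allele has switched, so d is the middle locus and the order is g – d – vi.

d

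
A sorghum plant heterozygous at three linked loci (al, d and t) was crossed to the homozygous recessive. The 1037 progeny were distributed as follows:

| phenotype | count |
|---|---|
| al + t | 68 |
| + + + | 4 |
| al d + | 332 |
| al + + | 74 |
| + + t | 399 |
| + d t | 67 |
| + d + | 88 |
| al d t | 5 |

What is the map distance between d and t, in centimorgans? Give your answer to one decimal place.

14.5 centimorgans

The two most frequent reciprocal classes, al d + and + + t, are the parental types, so the F1 was al d + / + + t.
The two rarest classes, al d t and + + +, are the double crossovers. Comparing them with the parentals, only the t allele has switched, so t is the middle locus and the order is d – t – al.
Crossovers in the d–t interval produce the single-crossover classes al + + and + d t (74 + 67 = 141) plus the double crossovers (9).
RF(d–t) = (141 + 9) / 1037 = 150/1037 = 0.1446 → 14.5 centimorgans.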